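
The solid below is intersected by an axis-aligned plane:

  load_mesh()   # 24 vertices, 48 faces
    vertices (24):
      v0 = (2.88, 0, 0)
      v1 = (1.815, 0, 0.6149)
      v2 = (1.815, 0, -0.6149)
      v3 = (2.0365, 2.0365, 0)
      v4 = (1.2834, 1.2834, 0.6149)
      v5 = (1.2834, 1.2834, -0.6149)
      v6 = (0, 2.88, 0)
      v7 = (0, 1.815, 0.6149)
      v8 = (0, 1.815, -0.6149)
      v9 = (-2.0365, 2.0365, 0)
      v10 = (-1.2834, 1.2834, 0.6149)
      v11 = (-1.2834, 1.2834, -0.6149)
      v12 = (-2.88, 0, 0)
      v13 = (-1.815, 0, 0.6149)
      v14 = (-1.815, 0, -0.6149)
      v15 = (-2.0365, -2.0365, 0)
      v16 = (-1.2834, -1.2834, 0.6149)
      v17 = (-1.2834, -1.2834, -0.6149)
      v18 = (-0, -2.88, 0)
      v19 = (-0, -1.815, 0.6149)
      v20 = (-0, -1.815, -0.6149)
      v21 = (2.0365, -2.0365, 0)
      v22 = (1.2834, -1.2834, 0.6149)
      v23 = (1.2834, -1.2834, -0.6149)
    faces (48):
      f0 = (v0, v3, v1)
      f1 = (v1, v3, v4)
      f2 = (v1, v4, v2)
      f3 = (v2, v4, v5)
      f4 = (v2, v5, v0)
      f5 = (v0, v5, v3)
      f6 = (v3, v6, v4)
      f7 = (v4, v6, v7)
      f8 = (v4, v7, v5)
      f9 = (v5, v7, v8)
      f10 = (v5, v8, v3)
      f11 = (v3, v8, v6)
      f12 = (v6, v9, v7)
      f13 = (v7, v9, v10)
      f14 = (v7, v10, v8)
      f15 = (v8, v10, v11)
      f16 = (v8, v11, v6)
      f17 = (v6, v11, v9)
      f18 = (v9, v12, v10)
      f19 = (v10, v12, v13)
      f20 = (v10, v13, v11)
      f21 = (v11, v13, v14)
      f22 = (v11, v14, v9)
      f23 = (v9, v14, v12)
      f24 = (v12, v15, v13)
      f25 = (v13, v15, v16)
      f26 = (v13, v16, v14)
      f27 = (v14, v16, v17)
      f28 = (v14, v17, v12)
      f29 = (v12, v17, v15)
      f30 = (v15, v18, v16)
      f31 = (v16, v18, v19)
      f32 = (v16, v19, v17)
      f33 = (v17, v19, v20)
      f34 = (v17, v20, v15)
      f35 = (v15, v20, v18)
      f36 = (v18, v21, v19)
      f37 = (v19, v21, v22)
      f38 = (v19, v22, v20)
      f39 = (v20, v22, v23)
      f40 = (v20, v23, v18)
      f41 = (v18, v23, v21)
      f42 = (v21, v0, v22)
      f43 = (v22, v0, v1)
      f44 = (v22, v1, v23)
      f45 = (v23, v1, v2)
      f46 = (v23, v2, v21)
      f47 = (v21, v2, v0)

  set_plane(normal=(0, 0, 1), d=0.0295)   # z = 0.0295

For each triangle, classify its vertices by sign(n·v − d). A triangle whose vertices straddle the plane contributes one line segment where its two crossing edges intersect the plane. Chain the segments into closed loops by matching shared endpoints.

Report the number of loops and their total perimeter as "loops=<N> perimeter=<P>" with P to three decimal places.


loops=2 perimeter=28.434

Straddling triangles (32 of 48):
  (v0,v3,v1) [--+] → (2.02587, 1.9388, 0.0295)–(2.82891, 0, 0.0295)  len=2.0985
  (v1,v3,v4) [+-+] → (2.02587, 1.9388, 0.0295)–(2.00037, 2.00037, 0.0295)  len=0.0666
  (v1,v4,v2) [++-] → (1.53645, 0.672486, 0.0295)–(1.815, 0, 0.0295)  len=0.7279
  (v2,v4,v5) [-+-] → (1.53645, 0.672486, 0.0295)–(1.2834, 1.2834, 0.0295)  len=0.6612
  (v3,v6,v4) [--+] → (0.0615715, 2.8034, 0.0295)–(2.00037, 2.00037, 0.0295)  len=2.0985
  (v4,v6,v7) [+-+] → (0.0615715, 2.8034, 0.0295)–(0, 2.82891, 0.0295)  len=0.0666
  (v4,v7,v5) [++-] → (0.610914, 1.56195, 0.0295)–(1.2834, 1.2834, 0.0295)  len=0.7279
  (v5,v7,v8) [-+-] → (0.610914, 1.56195, 0.0295)–(0, 1.815, 0.0295)  len=0.6612
  (v6,v9,v7) [--+] → (-1.9388, 2.02587, 0.0295)–(0, 2.82891, 0.0295)  len=2.0985
  (v7,v9,v10) [+-+] → (-1.9388, 2.02587, 0.0295)–(-2.00037, 2.00037, 0.0295)  len=0.0666
  (v7,v10,v8) [++-] → (-0.672486, 1.53645, 0.0295)–(0, 1.815, 0.0295)  len=0.7279
  (v8,v10,v11) [-+-] → (-0.672486, 1.53645, 0.0295)–(-1.2834, 1.2834, 0.0295)  len=0.6612
  (v9,v12,v10) [--+] → (-2.8034, 0.0615715, 0.0295)–(-2.00037, 2.00037, 0.0295)  len=2.0985
  (v10,v12,v13) [+-+] → (-2.8034, 0.0615715, 0.0295)–(-2.82891, 0, 0.0295)  len=0.0666
  (v10,v13,v11) [++-] → (-1.56195, 0.610914, 0.0295)–(-1.2834, 1.2834, 0.0295)  len=0.7279
  (v11,v13,v14) [-+-] → (-1.56195, 0.610914, 0.0295)–(-1.815, 0, 0.0295)  len=0.6612
  (v12,v15,v13) [--+] → (-2.02587, -1.9388, 0.0295)–(-2.82891, 0, 0.0295)  len=2.0985
  (v13,v15,v16) [+-+] → (-2.02587, -1.9388, 0.0295)–(-2.00037, -2.00037, 0.0295)  len=0.0666
  (v13,v16,v14) [++-] → (-1.53645, -0.672486, 0.0295)–(-1.815, 0, 0.0295)  len=0.7279
  (v14,v16,v17) [-+-] → (-1.53645, -0.672486, 0.0295)–(-1.2834, -1.2834, 0.0295)  len=0.6612
  (v15,v18,v16) [--+] → (-0.0615715, -2.8034, 0.0295)–(-2.00037, -2.00037, 0.0295)  len=2.0985
  (v16,v18,v19) [+-+] → (-0.0615715, -2.8034, 0.0295)–(0, -2.82891, 0.0295)  len=0.0666
  (v16,v19,v17) [++-] → (-0.610914, -1.56195, 0.0295)–(-1.2834, -1.2834, 0.0295)  len=0.7279
  (v17,v19,v20) [-+-] → (-0.610914, -1.56195, 0.0295)–(0, -1.815, 0.0295)  len=0.6612
  (v18,v21,v19) [--+] → (1.9388, -2.02587, 0.0295)–(0, -2.82891, 0.0295)  len=2.0985
  (v19,v21,v22) [+-+] → (1.9388, -2.02587, 0.0295)–(2.00037, -2.00037, 0.0295)  len=0.0666
  (v19,v22,v20) [++-] → (0.672486, -1.53645, 0.0295)–(0, -1.815, 0.0295)  len=0.7279
  (v20,v22,v23) [-+-] → (0.672486, -1.53645, 0.0295)–(1.2834, -1.2834, 0.0295)  len=0.6612
  (v21,v0,v22) [--+] → (2.8034, -0.0615715, 0.0295)–(2.00037, -2.00037, 0.0295)  len=2.0985
  (v22,v0,v1) [+-+] → (2.8034, -0.0615715, 0.0295)–(2.82891, 0, 0.0295)  len=0.0666
  (v22,v1,v23) [++-] → (1.56195, -0.610914, 0.0295)–(1.2834, -1.2834, 0.0295)  len=0.7279
  (v23,v1,v2) [-+-] → (1.56195, -0.610914, 0.0295)–(1.815, 0, 0.0295)  len=0.6612

Chained into 2 loop(s):
  loop 1: 16 segments, perimeter = 17.3213
  loop 2: 16 segments, perimeter = 11.1131
Total perimeter = 28.434


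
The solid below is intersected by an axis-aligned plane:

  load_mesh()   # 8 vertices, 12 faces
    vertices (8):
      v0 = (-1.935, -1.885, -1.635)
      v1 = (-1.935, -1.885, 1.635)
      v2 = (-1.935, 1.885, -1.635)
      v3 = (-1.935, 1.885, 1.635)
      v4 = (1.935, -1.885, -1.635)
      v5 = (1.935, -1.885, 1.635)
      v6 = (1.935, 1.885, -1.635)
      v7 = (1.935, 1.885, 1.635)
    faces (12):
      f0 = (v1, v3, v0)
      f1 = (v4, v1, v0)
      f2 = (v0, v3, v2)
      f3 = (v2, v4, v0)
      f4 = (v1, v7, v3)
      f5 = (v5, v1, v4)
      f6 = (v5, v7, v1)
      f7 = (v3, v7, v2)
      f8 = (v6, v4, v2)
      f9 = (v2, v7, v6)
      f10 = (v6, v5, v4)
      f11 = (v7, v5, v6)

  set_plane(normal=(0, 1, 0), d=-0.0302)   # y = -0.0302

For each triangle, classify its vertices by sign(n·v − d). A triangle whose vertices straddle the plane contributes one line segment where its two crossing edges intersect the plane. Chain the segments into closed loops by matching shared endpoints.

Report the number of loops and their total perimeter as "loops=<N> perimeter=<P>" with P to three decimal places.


Straddling triangles (8 of 12):
  (v1,v3,v0) [-+-] → (-1.935, -0.0302, 1.635)–(-1.935, -0.0302, -0.0261947)  len=1.6612
  (v0,v3,v2) [-++] → (-1.935, -0.0302, -0.0261947)–(-1.935, -0.0302, -1.635)  len=1.6088
  (v2,v4,v0) [+--] → (0.0310011, -0.0302, -1.635)–(-1.935, -0.0302, -1.635)  len=1.9660
  (v1,v7,v3) [-++] → (-0.0310011, -0.0302, 1.635)–(-1.935, -0.0302, 1.635)  len=1.9040
  (v5,v7,v1) [-+-] → (1.935, -0.0302, 1.635)–(-0.0310011, -0.0302, 1.635)  len=1.9660
  (v6,v4,v2) [+-+] → (1.935, -0.0302, -1.635)–(0.0310011, -0.0302, -1.635)  len=1.9040
  (v6,v5,v4) [+--] → (1.935, -0.0302, 0.0261947)–(1.935, -0.0302, -1.635)  len=1.6612
  (v7,v5,v6) [+-+] → (1.935, -0.0302, 1.635)–(1.935, -0.0302, 0.0261947)  len=1.6088

Chained into 1 loop(s):
  loop 1: 8 segments, perimeter = 14.2800
Total perimeter = 14.280

loops=1 perimeter=14.280


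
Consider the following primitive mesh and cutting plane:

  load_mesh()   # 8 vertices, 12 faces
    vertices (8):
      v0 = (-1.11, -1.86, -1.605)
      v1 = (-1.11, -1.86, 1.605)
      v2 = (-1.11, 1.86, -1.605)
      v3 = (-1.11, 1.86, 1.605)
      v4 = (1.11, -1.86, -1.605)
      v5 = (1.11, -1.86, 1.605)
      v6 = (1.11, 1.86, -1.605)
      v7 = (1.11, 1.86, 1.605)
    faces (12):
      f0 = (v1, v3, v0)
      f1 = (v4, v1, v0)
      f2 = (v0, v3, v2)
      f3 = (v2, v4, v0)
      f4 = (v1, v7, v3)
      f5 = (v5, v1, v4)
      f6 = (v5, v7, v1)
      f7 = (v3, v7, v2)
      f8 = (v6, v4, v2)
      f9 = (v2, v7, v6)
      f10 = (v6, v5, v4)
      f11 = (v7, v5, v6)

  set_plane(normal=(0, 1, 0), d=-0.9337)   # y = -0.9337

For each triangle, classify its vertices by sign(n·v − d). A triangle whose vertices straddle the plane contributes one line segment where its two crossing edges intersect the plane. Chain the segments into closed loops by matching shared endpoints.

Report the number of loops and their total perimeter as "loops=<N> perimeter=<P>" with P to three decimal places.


Straddling triangles (8 of 12):
  (v1,v3,v0) [-+-] → (-1.11, -0.9337, 1.605)–(-1.11, -0.9337, -0.805693)  len=2.4107
  (v0,v3,v2) [-++] → (-1.11, -0.9337, -0.805693)–(-1.11, -0.9337, -1.605)  len=0.7993
  (v2,v4,v0) [+--] → (0.557208, -0.9337, -1.605)–(-1.11, -0.9337, -1.605)  len=1.6672
  (v1,v7,v3) [-++] → (-0.557208, -0.9337, 1.605)–(-1.11, -0.9337, 1.605)  len=0.5528
  (v5,v7,v1) [-+-] → (1.11, -0.9337, 1.605)–(-0.557208, -0.9337, 1.605)  len=1.6672
  (v6,v4,v2) [+-+] → (1.11, -0.9337, -1.605)–(0.557208, -0.9337, -1.605)  len=0.5528
  (v6,v5,v4) [+--] → (1.11, -0.9337, 0.805693)–(1.11, -0.9337, -1.605)  len=2.4107
  (v7,v5,v6) [+-+] → (1.11, -0.9337, 1.605)–(1.11, -0.9337, 0.805693)  len=0.7993

Chained into 1 loop(s):
  loop 1: 8 segments, perimeter = 10.8600
Total perimeter = 10.860

loops=1 perimeter=10.860


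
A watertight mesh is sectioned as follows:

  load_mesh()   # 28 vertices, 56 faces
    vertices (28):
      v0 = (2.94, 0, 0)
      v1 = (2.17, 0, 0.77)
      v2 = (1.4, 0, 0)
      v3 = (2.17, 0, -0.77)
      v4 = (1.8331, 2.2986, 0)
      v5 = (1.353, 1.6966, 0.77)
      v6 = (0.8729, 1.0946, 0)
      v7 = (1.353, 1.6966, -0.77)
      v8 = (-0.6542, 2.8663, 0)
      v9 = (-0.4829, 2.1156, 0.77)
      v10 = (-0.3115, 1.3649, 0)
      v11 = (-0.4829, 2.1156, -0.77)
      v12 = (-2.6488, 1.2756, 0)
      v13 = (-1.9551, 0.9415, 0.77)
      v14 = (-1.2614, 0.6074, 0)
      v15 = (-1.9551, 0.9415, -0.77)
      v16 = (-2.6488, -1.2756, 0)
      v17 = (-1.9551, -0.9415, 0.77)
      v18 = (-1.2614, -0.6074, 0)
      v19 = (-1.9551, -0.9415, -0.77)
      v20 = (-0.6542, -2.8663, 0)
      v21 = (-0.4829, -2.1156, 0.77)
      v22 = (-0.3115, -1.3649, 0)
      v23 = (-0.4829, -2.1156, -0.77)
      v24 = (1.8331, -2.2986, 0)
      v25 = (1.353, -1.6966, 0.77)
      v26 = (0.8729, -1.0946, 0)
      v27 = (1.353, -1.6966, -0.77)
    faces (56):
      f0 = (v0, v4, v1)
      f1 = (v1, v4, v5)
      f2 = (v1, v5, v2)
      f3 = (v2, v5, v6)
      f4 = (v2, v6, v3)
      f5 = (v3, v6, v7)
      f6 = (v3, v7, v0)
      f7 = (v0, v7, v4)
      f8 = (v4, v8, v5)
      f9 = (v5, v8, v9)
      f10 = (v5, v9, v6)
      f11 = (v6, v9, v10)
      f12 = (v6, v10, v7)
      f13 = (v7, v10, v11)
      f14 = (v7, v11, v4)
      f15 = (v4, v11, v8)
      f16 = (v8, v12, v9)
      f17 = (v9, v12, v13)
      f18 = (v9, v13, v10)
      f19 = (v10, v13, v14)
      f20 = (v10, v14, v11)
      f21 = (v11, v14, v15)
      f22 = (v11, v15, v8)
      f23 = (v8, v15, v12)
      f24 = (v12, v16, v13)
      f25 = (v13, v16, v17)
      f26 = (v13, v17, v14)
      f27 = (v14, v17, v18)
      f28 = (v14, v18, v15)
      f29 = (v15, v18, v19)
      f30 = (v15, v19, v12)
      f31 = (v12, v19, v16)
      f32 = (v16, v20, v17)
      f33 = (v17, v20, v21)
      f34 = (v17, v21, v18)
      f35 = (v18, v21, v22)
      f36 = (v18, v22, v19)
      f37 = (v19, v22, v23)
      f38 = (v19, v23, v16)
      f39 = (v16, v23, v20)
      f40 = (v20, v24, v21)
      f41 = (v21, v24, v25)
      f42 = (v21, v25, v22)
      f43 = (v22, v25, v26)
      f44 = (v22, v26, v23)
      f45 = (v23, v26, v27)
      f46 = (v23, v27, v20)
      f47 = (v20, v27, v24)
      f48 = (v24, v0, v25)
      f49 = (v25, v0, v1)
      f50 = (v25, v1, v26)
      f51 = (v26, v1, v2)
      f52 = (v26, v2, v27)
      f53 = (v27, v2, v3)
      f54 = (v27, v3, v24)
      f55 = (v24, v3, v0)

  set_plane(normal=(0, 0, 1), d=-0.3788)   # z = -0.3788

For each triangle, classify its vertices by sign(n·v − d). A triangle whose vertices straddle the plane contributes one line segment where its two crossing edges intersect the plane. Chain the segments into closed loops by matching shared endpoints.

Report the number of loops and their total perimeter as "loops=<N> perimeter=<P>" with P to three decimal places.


Straddling triangles (28 of 56):
  (v2,v6,v3) [++-] → (1.51101, 0.556114, -0.3788)–(1.7788, 0, -0.3788)  len=0.6172
  (v3,v6,v7) [-+-] → (1.51101, 0.556114, -0.3788)–(1.10908, 1.39075, -0.3788)  len=0.9264
  (v3,v7,v0) [--+] → (2.15928, 0.834639, -0.3788)–(2.5612, 0, -0.3788)  len=0.9264
  (v0,v7,v4) [+-+] → (2.15928, 0.834639, -0.3788)–(1.59692, 2.00245, -0.3788)  len=1.2962
  (v6,v10,v7) [++-] → (0.507348, 1.52808, -0.3788)–(1.10908, 1.39075, -0.3788)  len=0.6172
  (v7,v10,v11) [-+-] → (0.507348, 1.52808, -0.3788)–(-0.39582, 1.73421, -0.3788)  len=0.9264
  (v7,v11,v4) [--+] → (0.693748, 2.20857, -0.3788)–(1.59692, 2.00245, -0.3788)  len=0.9264
  (v4,v11,v8) [+-+] → (0.693748, 2.20857, -0.3788)–(-0.569929, 2.49699, -0.3788)  len=1.2962
  (v10,v14,v11) [++-] → (-0.878418, 1.34936, -0.3788)–(-0.39582, 1.73421, -0.3788)  len=0.6173
  (v11,v14,v15) [-+-] → (-0.878418, 1.34936, -0.3788)–(-1.60266, 0.77176, -0.3788)  len=0.9264
  (v11,v15,v8) [--+] → (-1.29418, 1.9194, -0.3788)–(-0.569929, 2.49699, -0.3788)  len=0.9264
  (v8,v15,v12) [+-+] → (-1.29418, 1.9194, -0.3788)–(-2.30754, 1.11124, -0.3788)  len=1.2962
  (v14,v18,v15) [++-] → (-1.60266, 0.154578, -0.3788)–(-1.60266, 0.77176, -0.3788)  len=0.6172
  (v15,v18,v19) [-+-] → (-1.60266, 0.154578, -0.3788)–(-1.60266, -0.77176, -0.3788)  len=0.9263
  (v15,v19,v12) [--+] → (-2.30754, 0.184902, -0.3788)–(-2.30754, 1.11124, -0.3788)  len=0.9263
  (v12,v19,v16) [+-+] → (-2.30754, 0.184902, -0.3788)–(-2.30754, -1.11124, -0.3788)  len=1.2961
  (v18,v22,v19) [++-] → (-1.12007, -1.15661, -0.3788)–(-1.60266, -0.77176, -0.3788)  len=0.6173
  (v19,v22,v23) [-+-] → (-1.12007, -1.15661, -0.3788)–(-0.39582, -1.73421, -0.3788)  len=0.9264
  (v19,v23,v16) [--+] → (-1.58329, -1.68884, -0.3788)–(-2.30754, -1.11124, -0.3788)  len=0.9264
  (v16,v23,v20) [+-+] → (-1.58329, -1.68884, -0.3788)–(-0.569929, -2.49699, -0.3788)  len=1.2962
  (v22,v26,v23) [++-] → (0.205917, -1.59688, -0.3788)–(-0.39582, -1.73421, -0.3788)  len=0.6172
  (v23,v26,v27) [-+-] → (0.205917, -1.59688, -0.3788)–(1.10908, -1.39075, -0.3788)  len=0.9264
  (v23,v27,v20) [--+] → (0.333238, -2.29087, -0.3788)–(-0.569929, -2.49699, -0.3788)  len=0.9264
  (v20,v27,v24) [+-+] → (0.333238, -2.29087, -0.3788)–(1.59692, -2.00245, -0.3788)  len=1.2962
  (v26,v2,v27) [++-] → (1.37688, -0.834639, -0.3788)–(1.10908, -1.39075, -0.3788)  len=0.6172
  (v27,v2,v3) [-+-] → (1.37688, -0.834639, -0.3788)–(1.7788, 0, -0.3788)  len=0.9264
  (v27,v3,v24) [--+] → (1.99884, -1.16781, -0.3788)–(1.59692, -2.00245, -0.3788)  len=0.9264
  (v24,v3,v0) [+-+] → (1.99884, -1.16781, -0.3788)–(2.5612, 0, -0.3788)  len=1.2962

Chained into 2 loop(s):
  loop 1: 14 segments, perimeter = 10.8052
  loop 2: 14 segments, perimeter = 15.5577
Total perimeter = 26.363

loops=2 perimeter=26.363


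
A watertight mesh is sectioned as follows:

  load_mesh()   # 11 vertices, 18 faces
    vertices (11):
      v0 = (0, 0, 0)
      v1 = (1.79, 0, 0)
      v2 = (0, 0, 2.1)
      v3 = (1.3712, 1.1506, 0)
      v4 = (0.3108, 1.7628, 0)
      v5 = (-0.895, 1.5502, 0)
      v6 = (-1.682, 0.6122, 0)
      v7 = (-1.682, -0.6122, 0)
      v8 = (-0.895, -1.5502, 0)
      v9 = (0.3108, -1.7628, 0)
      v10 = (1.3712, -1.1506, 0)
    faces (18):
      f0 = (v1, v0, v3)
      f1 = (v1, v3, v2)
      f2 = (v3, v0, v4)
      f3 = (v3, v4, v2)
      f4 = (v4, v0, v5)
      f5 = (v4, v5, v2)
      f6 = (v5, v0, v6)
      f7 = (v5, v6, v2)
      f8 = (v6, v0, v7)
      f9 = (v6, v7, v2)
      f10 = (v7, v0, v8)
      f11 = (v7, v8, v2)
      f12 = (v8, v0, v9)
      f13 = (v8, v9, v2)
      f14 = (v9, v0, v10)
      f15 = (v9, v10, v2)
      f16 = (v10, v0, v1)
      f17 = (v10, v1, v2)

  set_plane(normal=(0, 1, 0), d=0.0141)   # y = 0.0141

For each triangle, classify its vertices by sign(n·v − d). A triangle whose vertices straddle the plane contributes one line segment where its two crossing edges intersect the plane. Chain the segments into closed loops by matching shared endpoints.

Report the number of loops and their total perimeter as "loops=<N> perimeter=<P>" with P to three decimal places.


Straddling triangles (10 of 18):
  (v1,v0,v3) [--+] → (0.0168033, 0.0141, 0)–(1.78487, 0.0141, 0)  len=1.7681
  (v1,v3,v2) [-+-] → (1.78487, 0.0141, 0)–(0.0168033, 0.0141, 2.07427)  len=2.7256
  (v3,v0,v4) [+-+] → (0.0168033, 0.0141, 0)–(0.00248598, 0.0141, 0)  len=0.0143
  (v3,v4,v2) [++-] → (0.00248598, 0.0141, 2.0832)–(0.0168033, 0.0141, 2.07427)  len=0.0169
  (v4,v0,v5) [+-+] → (0.00248598, 0.0141, 0)–(-0.00814056, 0.0141, 0)  len=0.0106
  (v4,v5,v2) [++-] → (-0.00814056, 0.0141, 2.0809)–(0.00248598, 0.0141, 2.0832)  len=0.0109
  (v5,v0,v6) [+-+] → (-0.00814056, 0.0141, 0)–(-0.0387393, 0.0141, 0)  len=0.0306
  (v5,v6,v2) [++-] → (-0.0387393, 0.0141, 2.05163)–(-0.00814056, 0.0141, 2.0809)  len=0.0423
  (v6,v0,v7) [+--] → (-0.0387393, 0.0141, 0)–(-1.682, 0.0141, 0)  len=1.6433
  (v6,v7,v2) [+--] → (-1.682, 0.0141, 0)–(-0.0387393, 0.0141, 2.05163)  len=2.6286

Chained into 1 loop(s):
  loop 1: 10 segments, perimeter = 8.8911
Total perimeter = 8.891

loops=1 perimeter=8.891


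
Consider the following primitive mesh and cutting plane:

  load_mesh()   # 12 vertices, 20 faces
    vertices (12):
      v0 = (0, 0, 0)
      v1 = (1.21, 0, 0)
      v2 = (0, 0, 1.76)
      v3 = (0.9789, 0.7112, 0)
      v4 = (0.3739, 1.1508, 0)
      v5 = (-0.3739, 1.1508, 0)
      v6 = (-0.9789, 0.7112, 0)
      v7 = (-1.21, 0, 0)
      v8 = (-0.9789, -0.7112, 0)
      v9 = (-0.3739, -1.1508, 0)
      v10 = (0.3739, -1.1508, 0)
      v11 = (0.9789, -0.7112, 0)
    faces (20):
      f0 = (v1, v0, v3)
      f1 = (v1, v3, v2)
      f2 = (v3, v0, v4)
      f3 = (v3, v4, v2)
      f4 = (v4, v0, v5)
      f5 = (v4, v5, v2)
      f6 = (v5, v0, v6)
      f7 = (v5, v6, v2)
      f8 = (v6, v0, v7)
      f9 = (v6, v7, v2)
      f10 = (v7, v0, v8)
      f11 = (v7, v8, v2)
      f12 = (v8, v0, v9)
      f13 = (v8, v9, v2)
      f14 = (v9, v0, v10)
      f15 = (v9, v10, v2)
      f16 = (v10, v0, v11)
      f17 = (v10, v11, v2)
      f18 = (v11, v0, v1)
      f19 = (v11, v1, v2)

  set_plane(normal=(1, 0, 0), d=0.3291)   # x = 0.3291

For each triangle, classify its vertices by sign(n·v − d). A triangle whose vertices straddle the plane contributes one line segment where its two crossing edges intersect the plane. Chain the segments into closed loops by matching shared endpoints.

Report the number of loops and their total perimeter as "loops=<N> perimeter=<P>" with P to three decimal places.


loops=1 perimeter=5.797

Straddling triangles (12 of 20):
  (v1,v0,v3) [+-+] → (0.3291, 0, 0)–(0.3291, 0.239101, 0)  len=0.2391
  (v1,v3,v2) [++-] → (0.3291, 0.239101, 1.1683)–(0.3291, 0, 1.28131)  len=0.2645
  (v3,v0,v4) [+-+] → (0.3291, 0.239101, 0)–(0.3291, 1.01291, 0)  len=0.7738
  (v3,v4,v2) [++-] → (0.3291, 1.01291, 0.21088)–(0.3291, 0.239101, 1.1683)  len=1.2310
  (v4,v0,v5) [+--] → (0.3291, 1.01291, 0)–(0.3291, 1.1508, 0)  len=0.1379
  (v4,v5,v2) [+--] → (0.3291, 1.1508, 0)–(0.3291, 1.01291, 0.21088)  len=0.2520
  (v9,v0,v10) [--+] → (0.3291, -1.01291, 0)–(0.3291, -1.1508, 0)  len=0.1379
  (v9,v10,v2) [-+-] → (0.3291, -1.1508, 0)–(0.3291, -1.01291, 0.21088)  len=0.2520
  (v10,v0,v11) [+-+] → (0.3291, -1.01291, 0)–(0.3291, -0.239101, 0)  len=0.7738
  (v10,v11,v2) [++-] → (0.3291, -0.239101, 1.1683)–(0.3291, -1.01291, 0.21088)  len=1.2310
  (v11,v0,v1) [+-+] → (0.3291, -0.239101, 0)–(0.3291, 0, 0)  len=0.2391
  (v11,v1,v2) [++-] → (0.3291, 0, 1.28131)–(0.3291, -0.239101, 1.1683)  len=0.2645

Chained into 1 loop(s):
  loop 1: 12 segments, perimeter = 5.7965
Total perimeter = 5.797


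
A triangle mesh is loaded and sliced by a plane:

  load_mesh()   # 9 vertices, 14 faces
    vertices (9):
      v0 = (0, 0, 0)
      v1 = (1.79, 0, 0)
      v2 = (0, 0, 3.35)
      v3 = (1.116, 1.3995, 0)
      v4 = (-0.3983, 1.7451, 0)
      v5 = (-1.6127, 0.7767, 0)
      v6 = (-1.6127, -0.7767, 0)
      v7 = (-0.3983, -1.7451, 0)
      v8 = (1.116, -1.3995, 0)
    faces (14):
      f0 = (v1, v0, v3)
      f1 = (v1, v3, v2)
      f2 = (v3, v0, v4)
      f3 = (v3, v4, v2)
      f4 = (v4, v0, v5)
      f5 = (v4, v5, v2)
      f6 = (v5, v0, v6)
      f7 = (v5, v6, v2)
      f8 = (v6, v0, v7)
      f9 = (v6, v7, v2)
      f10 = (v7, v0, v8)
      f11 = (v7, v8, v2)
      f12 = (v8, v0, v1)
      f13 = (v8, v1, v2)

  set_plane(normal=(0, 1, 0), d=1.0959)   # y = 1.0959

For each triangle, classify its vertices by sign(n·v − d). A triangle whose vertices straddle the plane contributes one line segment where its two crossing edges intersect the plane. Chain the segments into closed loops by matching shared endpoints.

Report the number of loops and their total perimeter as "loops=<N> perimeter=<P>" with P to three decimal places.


loops=1 perimeter=6.111

Straddling triangles (6 of 14):
  (v1,v0,v3) [--+] → (0.873901, 1.0959, 0)–(1.26221, 1.0959, 0)  len=0.3883
  (v1,v3,v2) [-+-] → (1.26221, 1.0959, 0)–(0.873901, 1.0959, 0.726731)  len=0.8240
  (v3,v0,v4) [+-+] → (0.873901, 1.0959, 0)–(-0.250127, 1.0959, 0)  len=1.1240
  (v3,v4,v2) [++-] → (-0.250127, 1.0959, 1.24624)–(0.873901, 1.0959, 0.726731)  len=1.2383
  (v4,v0,v5) [+--] → (-0.250127, 1.0959, 0)–(-1.21241, 1.0959, 0)  len=0.9623
  (v4,v5,v2) [+--] → (-1.21241, 1.0959, 0)–(-0.250127, 1.0959, 1.24624)  len=1.5745

Chained into 1 loop(s):
  loop 1: 6 segments, perimeter = 6.1114
Total perimeter = 6.111


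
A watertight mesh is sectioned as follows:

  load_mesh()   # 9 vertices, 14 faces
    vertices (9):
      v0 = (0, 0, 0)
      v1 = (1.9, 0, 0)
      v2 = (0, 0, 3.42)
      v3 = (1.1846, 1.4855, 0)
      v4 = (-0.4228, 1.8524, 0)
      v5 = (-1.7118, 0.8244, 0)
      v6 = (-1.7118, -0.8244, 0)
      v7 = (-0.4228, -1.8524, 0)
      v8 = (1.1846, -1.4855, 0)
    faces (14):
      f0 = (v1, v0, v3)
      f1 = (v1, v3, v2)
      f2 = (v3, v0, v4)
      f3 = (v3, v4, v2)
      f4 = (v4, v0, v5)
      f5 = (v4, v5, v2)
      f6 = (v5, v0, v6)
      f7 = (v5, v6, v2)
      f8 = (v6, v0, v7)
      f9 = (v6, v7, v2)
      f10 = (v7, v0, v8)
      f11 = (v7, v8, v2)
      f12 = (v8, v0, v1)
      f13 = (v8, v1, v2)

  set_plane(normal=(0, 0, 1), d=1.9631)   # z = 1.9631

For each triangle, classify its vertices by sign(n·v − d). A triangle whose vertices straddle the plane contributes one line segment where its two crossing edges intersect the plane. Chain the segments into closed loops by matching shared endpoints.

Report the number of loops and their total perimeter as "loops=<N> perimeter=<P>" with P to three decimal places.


Straddling triangles (7 of 14):
  (v1,v3,v2) [--+] → (0.504633, 0.632814, 1.9631)–(0.809389, 0, 1.9631)  len=0.7024
  (v3,v4,v2) [--+] → (-0.18011, 0.789112, 1.9631)–(0.504633, 0.632814, 1.9631)  len=0.7024
  (v4,v5,v2) [--+] → (-0.729217, 0.35119, 1.9631)–(-0.18011, 0.789112, 1.9631)  len=0.7023
  (v5,v6,v2) [--+] → (-0.729217, -0.35119, 1.9631)–(-0.729217, 0.35119, 1.9631)  len=0.7024
  (v6,v7,v2) [--+] → (-0.18011, -0.789112, 1.9631)–(-0.729217, -0.35119, 1.9631)  len=0.7023
  (v7,v8,v2) [--+] → (0.504633, -0.632814, 1.9631)–(-0.18011, -0.789112, 1.9631)  len=0.7024
  (v8,v1,v2) [--+] → (0.809389, 0, 1.9631)–(0.504633, -0.632814, 1.9631)  len=0.7024

Chained into 1 loop(s):
  loop 1: 7 segments, perimeter = 4.9165
Total perimeter = 4.917

loops=1 perimeter=4.917


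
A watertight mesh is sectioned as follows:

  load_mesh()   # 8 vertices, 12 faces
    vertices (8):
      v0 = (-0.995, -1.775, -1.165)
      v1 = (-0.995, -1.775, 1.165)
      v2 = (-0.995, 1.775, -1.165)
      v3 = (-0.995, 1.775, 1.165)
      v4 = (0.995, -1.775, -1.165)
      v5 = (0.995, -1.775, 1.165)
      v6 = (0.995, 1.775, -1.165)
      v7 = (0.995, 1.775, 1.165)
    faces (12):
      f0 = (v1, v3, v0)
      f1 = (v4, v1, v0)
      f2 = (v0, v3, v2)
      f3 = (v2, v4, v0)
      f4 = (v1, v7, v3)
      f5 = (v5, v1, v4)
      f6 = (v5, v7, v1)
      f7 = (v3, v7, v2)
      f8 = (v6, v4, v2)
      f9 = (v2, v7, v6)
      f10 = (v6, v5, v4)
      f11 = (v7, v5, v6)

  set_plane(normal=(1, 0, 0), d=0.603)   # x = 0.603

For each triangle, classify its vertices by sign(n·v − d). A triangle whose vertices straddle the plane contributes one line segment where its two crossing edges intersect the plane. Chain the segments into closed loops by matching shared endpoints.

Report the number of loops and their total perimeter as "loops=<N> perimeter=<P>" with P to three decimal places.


loops=1 perimeter=11.760

Straddling triangles (8 of 12):
  (v4,v1,v0) [+--] → (0.603, -1.775, -0.706025)–(0.603, -1.775, -1.165)  len=0.4590
  (v2,v4,v0) [-+-] → (0.603, -1.0757, -1.165)–(0.603, -1.775, -1.165)  len=0.6993
  (v1,v7,v3) [-+-] → (0.603, 1.0757, 1.165)–(0.603, 1.775, 1.165)  len=0.6993
  (v5,v1,v4) [+-+] → (0.603, -1.775, 1.165)–(0.603, -1.775, -0.706025)  len=1.8710
  (v5,v7,v1) [++-] → (0.603, 1.0757, 1.165)–(0.603, -1.775, 1.165)  len=2.8507
  (v3,v7,v2) [-+-] → (0.603, 1.775, 1.165)–(0.603, 1.775, 0.706025)  len=0.4590
  (v6,v4,v2) [++-] → (0.603, -1.0757, -1.165)–(0.603, 1.775, -1.165)  len=2.8507
  (v2,v7,v6) [-++] → (0.603, 1.775, 0.706025)–(0.603, 1.775, -1.165)  len=1.8710

Chained into 1 loop(s):
  loop 1: 8 segments, perimeter = 11.7600
Total perimeter = 11.760


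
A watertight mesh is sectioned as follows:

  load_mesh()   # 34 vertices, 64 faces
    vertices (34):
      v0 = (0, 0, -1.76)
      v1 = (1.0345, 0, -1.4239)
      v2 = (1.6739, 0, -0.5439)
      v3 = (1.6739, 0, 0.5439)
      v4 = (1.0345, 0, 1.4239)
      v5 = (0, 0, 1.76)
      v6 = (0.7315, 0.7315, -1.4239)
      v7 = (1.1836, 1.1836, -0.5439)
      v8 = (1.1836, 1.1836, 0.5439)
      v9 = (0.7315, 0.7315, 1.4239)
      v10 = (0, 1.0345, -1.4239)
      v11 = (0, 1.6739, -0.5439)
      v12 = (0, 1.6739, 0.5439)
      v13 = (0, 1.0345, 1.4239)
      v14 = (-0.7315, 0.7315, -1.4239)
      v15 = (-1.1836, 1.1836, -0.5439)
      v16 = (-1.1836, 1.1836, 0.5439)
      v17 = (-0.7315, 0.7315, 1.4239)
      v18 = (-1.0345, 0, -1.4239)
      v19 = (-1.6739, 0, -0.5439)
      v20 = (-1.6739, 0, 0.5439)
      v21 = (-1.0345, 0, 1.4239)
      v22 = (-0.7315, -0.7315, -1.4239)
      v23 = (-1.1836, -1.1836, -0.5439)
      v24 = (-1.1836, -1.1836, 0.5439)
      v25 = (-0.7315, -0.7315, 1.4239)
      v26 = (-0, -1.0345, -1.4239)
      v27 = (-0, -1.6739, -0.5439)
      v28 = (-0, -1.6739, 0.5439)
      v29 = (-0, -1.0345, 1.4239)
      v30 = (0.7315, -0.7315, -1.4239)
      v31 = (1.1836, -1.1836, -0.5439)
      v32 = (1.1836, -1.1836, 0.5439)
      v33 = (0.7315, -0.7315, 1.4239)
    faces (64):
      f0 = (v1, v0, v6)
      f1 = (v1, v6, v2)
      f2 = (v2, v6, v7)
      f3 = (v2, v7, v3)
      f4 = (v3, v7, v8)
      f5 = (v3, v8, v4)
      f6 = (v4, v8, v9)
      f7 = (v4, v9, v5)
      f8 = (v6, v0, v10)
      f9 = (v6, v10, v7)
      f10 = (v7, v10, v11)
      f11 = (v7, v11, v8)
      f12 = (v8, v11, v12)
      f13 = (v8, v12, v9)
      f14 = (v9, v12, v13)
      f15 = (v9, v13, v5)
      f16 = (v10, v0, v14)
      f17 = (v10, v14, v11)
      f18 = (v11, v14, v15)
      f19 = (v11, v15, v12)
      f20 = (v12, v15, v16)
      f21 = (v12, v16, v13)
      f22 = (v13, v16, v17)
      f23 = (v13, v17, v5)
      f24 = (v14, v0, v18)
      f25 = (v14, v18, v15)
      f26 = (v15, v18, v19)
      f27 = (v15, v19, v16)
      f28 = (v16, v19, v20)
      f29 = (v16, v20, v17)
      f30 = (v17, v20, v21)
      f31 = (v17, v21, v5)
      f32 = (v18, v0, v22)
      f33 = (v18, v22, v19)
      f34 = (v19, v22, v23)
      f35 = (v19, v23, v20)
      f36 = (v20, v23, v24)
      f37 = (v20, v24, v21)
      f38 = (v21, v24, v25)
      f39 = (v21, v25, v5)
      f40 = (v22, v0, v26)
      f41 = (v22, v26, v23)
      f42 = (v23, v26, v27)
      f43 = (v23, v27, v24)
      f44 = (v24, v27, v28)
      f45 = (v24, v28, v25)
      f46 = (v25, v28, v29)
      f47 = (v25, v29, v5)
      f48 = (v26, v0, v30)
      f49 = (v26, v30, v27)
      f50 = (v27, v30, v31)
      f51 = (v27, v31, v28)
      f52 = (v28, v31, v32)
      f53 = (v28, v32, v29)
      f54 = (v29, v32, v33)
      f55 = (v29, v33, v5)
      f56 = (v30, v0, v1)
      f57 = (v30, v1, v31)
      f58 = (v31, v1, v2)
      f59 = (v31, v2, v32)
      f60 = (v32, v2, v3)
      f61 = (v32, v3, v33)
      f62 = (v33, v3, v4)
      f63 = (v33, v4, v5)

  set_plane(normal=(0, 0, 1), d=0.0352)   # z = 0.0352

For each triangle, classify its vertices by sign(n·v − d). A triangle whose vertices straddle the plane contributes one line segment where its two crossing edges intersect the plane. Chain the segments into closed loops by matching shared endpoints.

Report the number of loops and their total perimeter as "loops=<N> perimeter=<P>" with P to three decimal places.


Straddling triangles (16 of 64):
  (v2,v7,v3) [--+] → (1.44462, 0.5535, 0.0352)–(1.6739, 0, 0.0352)  len=0.5991
  (v3,v7,v8) [+-+] → (1.44462, 0.5535, 0.0352)–(1.1836, 1.1836, 0.0352)  len=0.6820
  (v7,v11,v8) [--+] → (0.6301, 1.41288, 0.0352)–(1.1836, 1.1836, 0.0352)  len=0.5991
  (v8,v11,v12) [+-+] → (0.6301, 1.41288, 0.0352)–(0, 1.6739, 0.0352)  len=0.6820
  (v11,v15,v12) [--+] → (-0.5535, 1.44462, 0.0352)–(0, 1.6739, 0.0352)  len=0.5991
  (v12,v15,v16) [+-+] → (-0.5535, 1.44462, 0.0352)–(-1.1836, 1.1836, 0.0352)  len=0.6820
  (v15,v19,v16) [--+] → (-1.41288, 0.6301, 0.0352)–(-1.1836, 1.1836, 0.0352)  len=0.5991
  (v16,v19,v20) [+-+] → (-1.41288, 0.6301, 0.0352)–(-1.6739, 0, 0.0352)  len=0.6820
  (v19,v23,v20) [--+] → (-1.44462, -0.5535, 0.0352)–(-1.6739, 0, 0.0352)  len=0.5991
  (v20,v23,v24) [+-+] → (-1.44462, -0.5535, 0.0352)–(-1.1836, -1.1836, 0.0352)  len=0.6820
  (v23,v27,v24) [--+] → (-0.6301, -1.41288, 0.0352)–(-1.1836, -1.1836, 0.0352)  len=0.5991
  (v24,v27,v28) [+-+] → (-0.6301, -1.41288, 0.0352)–(0, -1.6739, 0.0352)  len=0.6820
  (v27,v31,v28) [--+] → (0.5535, -1.44462, 0.0352)–(0, -1.6739, 0.0352)  len=0.5991
  (v28,v31,v32) [+-+] → (0.5535, -1.44462, 0.0352)–(1.1836, -1.1836, 0.0352)  len=0.6820
  (v31,v2,v32) [--+] → (1.41288, -0.6301, 0.0352)–(1.1836, -1.1836, 0.0352)  len=0.5991
  (v32,v2,v3) [+-+] → (1.41288, -0.6301, 0.0352)–(1.6739, 0, 0.0352)  len=0.6820

Chained into 1 loop(s):
  loop 1: 16 segments, perimeter = 10.2491
Total perimeter = 10.249

loops=1 perimeter=10.249


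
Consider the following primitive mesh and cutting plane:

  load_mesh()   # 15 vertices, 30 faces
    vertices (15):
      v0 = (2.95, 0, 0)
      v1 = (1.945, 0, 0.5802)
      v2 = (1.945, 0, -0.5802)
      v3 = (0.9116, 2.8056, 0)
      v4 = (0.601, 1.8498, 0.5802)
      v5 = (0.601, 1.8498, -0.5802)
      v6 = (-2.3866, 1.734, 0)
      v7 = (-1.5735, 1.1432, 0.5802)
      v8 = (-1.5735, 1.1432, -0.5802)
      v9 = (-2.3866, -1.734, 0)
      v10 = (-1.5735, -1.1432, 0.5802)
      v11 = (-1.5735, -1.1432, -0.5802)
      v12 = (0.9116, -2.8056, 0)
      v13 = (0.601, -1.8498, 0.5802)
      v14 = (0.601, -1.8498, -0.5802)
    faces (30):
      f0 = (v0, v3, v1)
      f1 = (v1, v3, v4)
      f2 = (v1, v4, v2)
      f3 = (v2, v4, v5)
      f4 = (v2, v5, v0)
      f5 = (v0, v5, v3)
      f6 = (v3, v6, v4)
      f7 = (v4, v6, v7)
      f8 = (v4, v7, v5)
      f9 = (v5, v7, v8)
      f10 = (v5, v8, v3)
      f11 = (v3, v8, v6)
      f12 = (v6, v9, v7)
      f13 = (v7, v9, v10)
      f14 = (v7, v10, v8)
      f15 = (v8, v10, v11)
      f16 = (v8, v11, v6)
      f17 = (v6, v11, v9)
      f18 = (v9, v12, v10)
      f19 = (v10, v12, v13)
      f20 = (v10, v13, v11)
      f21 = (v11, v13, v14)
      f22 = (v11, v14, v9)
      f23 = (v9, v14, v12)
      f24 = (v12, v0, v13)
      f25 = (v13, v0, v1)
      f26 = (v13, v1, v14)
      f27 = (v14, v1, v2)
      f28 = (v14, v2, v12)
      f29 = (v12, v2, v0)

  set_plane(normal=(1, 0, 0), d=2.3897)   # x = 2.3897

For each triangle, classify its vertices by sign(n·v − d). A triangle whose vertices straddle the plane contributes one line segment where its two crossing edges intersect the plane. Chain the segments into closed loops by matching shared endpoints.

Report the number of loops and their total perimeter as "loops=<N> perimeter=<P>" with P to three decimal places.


Straddling triangles (6 of 30):
  (v0,v3,v1) [+--] → (2.3897, 0.771182, 0)–(2.3897, 0, 0.323469)  len=0.8363
  (v2,v5,v0) [--+] → (2.3897, 0.441227, -0.138393)–(2.3897, 0, -0.323469)  len=0.4785
  (v0,v5,v3) [+--] → (2.3897, 0.441227, -0.138393)–(2.3897, 0.771182, 0)  len=0.3578
  (v12,v0,v13) [-+-] → (2.3897, -0.771182, 0)–(2.3897, -0.441227, 0.138393)  len=0.3578
  (v13,v0,v1) [-+-] → (2.3897, -0.441227, 0.138393)–(2.3897, 0, 0.323469)  len=0.4785
  (v12,v2,v0) [--+] → (2.3897, 0, -0.323469)–(2.3897, -0.771182, 0)  len=0.8363

Chained into 1 loop(s):
  loop 1: 6 segments, perimeter = 3.3451
Total perimeter = 3.345

loops=1 perimeter=3.345


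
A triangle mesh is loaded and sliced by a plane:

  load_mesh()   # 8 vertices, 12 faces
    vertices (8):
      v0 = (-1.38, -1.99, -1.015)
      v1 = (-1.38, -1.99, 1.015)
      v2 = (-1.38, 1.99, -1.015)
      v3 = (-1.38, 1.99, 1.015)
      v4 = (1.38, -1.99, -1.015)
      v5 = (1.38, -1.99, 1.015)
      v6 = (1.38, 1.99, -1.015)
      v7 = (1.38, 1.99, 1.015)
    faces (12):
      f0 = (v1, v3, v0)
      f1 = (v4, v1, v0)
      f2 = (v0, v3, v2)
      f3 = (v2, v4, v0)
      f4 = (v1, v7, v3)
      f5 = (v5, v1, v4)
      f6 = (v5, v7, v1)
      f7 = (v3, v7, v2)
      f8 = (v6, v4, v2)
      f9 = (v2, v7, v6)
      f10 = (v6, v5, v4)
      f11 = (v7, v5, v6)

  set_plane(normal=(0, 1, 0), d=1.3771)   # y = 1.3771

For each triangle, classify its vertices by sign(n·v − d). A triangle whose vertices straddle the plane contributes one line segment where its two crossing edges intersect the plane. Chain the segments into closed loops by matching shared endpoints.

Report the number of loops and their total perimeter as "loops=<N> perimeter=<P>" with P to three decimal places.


Straddling triangles (8 of 12):
  (v1,v3,v0) [-+-] → (-1.38, 1.3771, 1.015)–(-1.38, 1.3771, 0.70239)  len=0.3126
  (v0,v3,v2) [-++] → (-1.38, 1.3771, 0.70239)–(-1.38, 1.3771, -1.015)  len=1.7174
  (v2,v4,v0) [+--] → (-0.954974, 1.3771, -1.015)–(-1.38, 1.3771, -1.015)  len=0.4250
  (v1,v7,v3) [-++] → (0.954974, 1.3771, 1.015)–(-1.38, 1.3771, 1.015)  len=2.3350
  (v5,v7,v1) [-+-] → (1.38, 1.3771, 1.015)–(0.954974, 1.3771, 1.015)  len=0.4250
  (v6,v4,v2) [+-+] → (1.38, 1.3771, -1.015)–(-0.954974, 1.3771, -1.015)  len=2.3350
  (v6,v5,v4) [+--] → (1.38, 1.3771, -0.70239)–(1.38, 1.3771, -1.015)  len=0.3126
  (v7,v5,v6) [+-+] → (1.38, 1.3771, 1.015)–(1.38, 1.3771, -0.70239)  len=1.7174

Chained into 1 loop(s):
  loop 1: 8 segments, perimeter = 9.5800
Total perimeter = 9.580

loops=1 perimeter=9.580


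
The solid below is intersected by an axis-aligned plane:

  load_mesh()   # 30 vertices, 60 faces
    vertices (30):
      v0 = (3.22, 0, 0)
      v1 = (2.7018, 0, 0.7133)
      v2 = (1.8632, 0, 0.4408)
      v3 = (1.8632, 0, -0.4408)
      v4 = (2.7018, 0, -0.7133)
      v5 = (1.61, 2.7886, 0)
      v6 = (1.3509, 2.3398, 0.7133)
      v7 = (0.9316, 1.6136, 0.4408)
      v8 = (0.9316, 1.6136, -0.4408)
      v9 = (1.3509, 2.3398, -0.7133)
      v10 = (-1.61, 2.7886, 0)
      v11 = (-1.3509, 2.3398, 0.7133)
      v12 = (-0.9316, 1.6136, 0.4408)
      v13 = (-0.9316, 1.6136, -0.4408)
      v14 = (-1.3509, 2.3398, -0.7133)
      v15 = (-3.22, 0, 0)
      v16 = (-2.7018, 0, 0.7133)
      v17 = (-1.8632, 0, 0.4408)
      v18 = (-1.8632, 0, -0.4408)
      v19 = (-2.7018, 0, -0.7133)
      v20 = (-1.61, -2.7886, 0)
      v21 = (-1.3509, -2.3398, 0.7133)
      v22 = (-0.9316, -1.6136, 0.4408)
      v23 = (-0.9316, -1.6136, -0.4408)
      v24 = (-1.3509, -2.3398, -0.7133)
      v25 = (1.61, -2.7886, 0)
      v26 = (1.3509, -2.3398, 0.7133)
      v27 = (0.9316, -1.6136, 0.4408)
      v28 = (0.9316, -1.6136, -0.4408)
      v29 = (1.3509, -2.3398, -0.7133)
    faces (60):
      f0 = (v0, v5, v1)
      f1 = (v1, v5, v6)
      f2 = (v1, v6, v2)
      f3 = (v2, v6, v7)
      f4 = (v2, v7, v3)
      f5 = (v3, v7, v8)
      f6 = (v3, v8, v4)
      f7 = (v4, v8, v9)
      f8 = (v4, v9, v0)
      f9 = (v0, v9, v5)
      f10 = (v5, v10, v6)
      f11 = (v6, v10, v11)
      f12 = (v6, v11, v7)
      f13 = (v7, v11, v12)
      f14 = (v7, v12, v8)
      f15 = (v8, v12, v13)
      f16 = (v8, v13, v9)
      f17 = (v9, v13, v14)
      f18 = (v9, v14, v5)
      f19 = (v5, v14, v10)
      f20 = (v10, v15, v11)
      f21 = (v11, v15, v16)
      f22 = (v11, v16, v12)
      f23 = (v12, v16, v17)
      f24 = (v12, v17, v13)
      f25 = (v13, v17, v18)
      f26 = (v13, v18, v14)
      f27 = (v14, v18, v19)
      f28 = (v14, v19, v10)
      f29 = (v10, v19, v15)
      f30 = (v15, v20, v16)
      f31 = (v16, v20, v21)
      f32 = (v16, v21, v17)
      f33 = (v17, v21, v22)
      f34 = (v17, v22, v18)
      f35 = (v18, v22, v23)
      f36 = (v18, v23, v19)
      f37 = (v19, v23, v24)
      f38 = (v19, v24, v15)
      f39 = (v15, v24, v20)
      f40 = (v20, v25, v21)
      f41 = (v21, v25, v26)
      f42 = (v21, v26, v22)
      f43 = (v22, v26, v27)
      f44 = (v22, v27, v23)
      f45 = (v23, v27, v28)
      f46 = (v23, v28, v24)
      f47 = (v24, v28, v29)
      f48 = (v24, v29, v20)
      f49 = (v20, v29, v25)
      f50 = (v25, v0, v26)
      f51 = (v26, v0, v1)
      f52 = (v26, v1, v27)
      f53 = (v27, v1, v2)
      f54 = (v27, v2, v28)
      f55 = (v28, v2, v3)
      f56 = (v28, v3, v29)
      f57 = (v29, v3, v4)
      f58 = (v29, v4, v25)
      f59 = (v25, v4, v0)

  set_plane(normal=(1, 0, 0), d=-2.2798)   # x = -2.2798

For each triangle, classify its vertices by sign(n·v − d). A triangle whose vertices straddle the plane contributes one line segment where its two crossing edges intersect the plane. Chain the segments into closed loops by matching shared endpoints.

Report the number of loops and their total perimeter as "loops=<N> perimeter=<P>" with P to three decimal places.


Straddling triangles (14 of 60):
  (v10,v15,v11) [+-+] → (-2.2798, 1.62847, 0)–(-2.2798, 1.17697, 0.358806)  len=0.5767
  (v11,v15,v16) [+--] → (-2.2798, 1.17697, 0.358806)–(-2.2798, 0.730917, 0.7133)  len=0.5698
  (v11,v16,v12) [+-+] → (-2.2798, 0.730917, 0.7133)–(-2.2798, 0.384668, 0.648338)  len=0.3523
  (v12,v16,v17) [+-+] → (-2.2798, 0.384668, 0.648338)–(-2.2798, 0, 0.576173)  len=0.3914
  (v14,v18,v19) [++-] → (-2.2798, 0, -0.576173)–(-2.2798, 0.730917, -0.7133)  len=0.7437
  (v14,v19,v10) [+-+] → (-2.2798, 0.730917, -0.7133)–(-2.2798, 1.07784, -0.437597)  len=0.4431
  (v10,v19,v15) [+--] → (-2.2798, 1.07784, -0.437597)–(-2.2798, 1.62847, 0)  len=0.7033
  (v15,v20,v16) [-+-] → (-2.2798, -1.62847, 0)–(-2.2798, -1.07784, 0.437597)  len=0.7033
  (v16,v20,v21) [-++] → (-2.2798, -1.07784, 0.437597)–(-2.2798, -0.730917, 0.7133)  len=0.4431
  (v16,v21,v17) [-++] → (-2.2798, -0.730917, 0.7133)–(-2.2798, 0, 0.576173)  len=0.7437
  (v18,v23,v19) [++-] → (-2.2798, -0.384668, -0.648338)–(-2.2798, 0, -0.576173)  len=0.3914
  (v19,v23,v24) [-++] → (-2.2798, -0.384668, -0.648338)–(-2.2798, -0.730917, -0.7133)  len=0.3523
  (v19,v24,v15) [-+-] → (-2.2798, -0.730917, -0.7133)–(-2.2798, -1.17697, -0.358806)  len=0.5698
  (v15,v24,v20) [-++] → (-2.2798, -1.17697, -0.358806)–(-2.2798, -1.62847, 0)  len=0.5767

Chained into 1 loop(s):
  loop 1: 14 segments, perimeter = 7.5606
Total perimeter = 7.561

loops=1 perimeter=7.561


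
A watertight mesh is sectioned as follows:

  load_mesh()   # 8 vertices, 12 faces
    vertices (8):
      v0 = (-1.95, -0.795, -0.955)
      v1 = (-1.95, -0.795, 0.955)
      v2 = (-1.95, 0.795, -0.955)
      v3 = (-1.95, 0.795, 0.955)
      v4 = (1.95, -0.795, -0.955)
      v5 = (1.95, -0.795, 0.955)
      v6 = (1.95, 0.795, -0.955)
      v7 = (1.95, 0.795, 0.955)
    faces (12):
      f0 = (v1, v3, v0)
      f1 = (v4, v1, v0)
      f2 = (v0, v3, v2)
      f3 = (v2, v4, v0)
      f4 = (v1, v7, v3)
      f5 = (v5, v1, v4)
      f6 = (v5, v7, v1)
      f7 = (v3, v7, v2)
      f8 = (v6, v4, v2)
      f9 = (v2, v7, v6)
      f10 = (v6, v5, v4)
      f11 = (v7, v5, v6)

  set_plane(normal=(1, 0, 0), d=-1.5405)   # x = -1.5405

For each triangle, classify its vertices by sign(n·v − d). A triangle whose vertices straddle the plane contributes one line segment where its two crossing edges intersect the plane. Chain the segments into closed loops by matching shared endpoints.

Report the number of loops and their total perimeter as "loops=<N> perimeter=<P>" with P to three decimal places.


loops=1 perimeter=7.000

Straddling triangles (8 of 12):
  (v4,v1,v0) [+--] → (-1.5405, -0.795, 0.75445)–(-1.5405, -0.795, -0.955)  len=1.7094
  (v2,v4,v0) [-+-] → (-1.5405, 0.62805, -0.955)–(-1.5405, -0.795, -0.955)  len=1.4230
  (v1,v7,v3) [-+-] → (-1.5405, -0.62805, 0.955)–(-1.5405, 0.795, 0.955)  len=1.4230
  (v5,v1,v4) [+-+] → (-1.5405, -0.795, 0.955)–(-1.5405, -0.795, 0.75445)  len=0.2006
  (v5,v7,v1) [++-] → (-1.5405, -0.62805, 0.955)–(-1.5405, -0.795, 0.955)  len=0.1669
  (v3,v7,v2) [-+-] → (-1.5405, 0.795, 0.955)–(-1.5405, 0.795, -0.75445)  len=1.7094
  (v6,v4,v2) [++-] → (-1.5405, 0.62805, -0.955)–(-1.5405, 0.795, -0.955)  len=0.1669
  (v2,v7,v6) [-++] → (-1.5405, 0.795, -0.75445)–(-1.5405, 0.795, -0.955)  len=0.2006

Chained into 1 loop(s):
  loop 1: 8 segments, perimeter = 7.0000
Total perimeter = 7.000
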